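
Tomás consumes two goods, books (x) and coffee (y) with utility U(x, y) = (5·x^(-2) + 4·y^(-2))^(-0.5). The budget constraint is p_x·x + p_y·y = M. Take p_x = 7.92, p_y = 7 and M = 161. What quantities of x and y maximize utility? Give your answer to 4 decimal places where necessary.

MU_x ∝ 5·x^(-3), MU_y ∝ 4·y^(-3), so MRS = (5/4)·(y/x)^(3) = p_x/p_y.
Hence y/x = ((4/5)·p_x/p_y)^(1/(3)), i.e. raised to the 1/3 power.
Substitute y = (y/x)·x into the budget: x* = M/(p_x + p_y·(y/x)).
Numerically y/x = 0.967325, so x* = 161/(7.92 + 7·0.967325) = 10.9589 and y* = 0.967325·10.9589 = 10.6008.

x* = 10.9589, y* = 10.6008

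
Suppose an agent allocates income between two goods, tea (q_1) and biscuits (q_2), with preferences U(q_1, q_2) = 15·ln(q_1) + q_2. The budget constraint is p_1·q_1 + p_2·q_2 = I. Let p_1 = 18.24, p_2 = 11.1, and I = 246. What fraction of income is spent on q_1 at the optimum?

share on q_1 = 0.6768

MU_q_1 = 15/q_1, MU_q_2 = 1. Tangency: 15/q_1 = p_1/p_2.
So q_1*(p_1,p_2) = 15·p_2/p_1, independent of income; and q_2* = (I − 15·p_2)/p_2.
At the given prices: q_1* = 15·11.1/18.24 = 9.1283, and q_2* = 7.1622.
Expenditure on q_1: 18.24·9.1283 = 166.5; share = 0.6768.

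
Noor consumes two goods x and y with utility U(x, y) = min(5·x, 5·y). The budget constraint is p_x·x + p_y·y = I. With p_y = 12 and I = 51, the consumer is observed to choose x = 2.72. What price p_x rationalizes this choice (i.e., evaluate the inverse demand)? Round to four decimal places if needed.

p_x = 6.75

Leontief preferences: the optimum is at the kink where x/5 = y/5, i.e. y = x.
Budget: p_x·x + p_y·x = I, so (5·p_x + 5·p_y)·x = 5·I.
Demand: x*(p_x,p_y,I) = 5·I/(5·p_x + 5·p_y), y* = 5·I/(5·p_x + 5·p_y).
Set x* = 2.72 in the demand function and solve for p_x: p_x = 6.75.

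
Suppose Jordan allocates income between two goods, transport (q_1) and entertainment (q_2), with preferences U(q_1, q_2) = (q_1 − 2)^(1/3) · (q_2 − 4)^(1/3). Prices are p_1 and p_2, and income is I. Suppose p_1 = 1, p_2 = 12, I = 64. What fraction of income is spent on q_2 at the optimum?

MRS = (q_2−4)/(q_1−2). Tangency with p_1/p_2 gives q_2−4 = (p_1/p_2)·(q_1−2).
Substituting into the budget: q_1* = 2 + 0.5·(I − 2·p_1 − 4·p_2)/p_1, and q_2* = 4 + 0.5·(…)/p_2.
Discretionary income = 64 − 2·1 − 4·12 = 14; q_1* = 2 + 0.5·14/1 = 9; q_2* = 4 + 0.5·14/12 = 4.5833.
Expenditure on q_2: 12·4.5833 = 55; share = 0.8594.

share on q_2 = 0.8594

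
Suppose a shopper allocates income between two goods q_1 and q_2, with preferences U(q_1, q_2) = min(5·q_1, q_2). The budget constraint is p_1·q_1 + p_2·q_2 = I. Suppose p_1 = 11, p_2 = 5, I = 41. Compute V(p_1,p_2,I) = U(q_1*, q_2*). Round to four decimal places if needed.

Leontief preferences: the optimum is at the kink where q_1/1 = q_2/5, i.e. q_2 = 5·q_1.
Budget: p_1·q_1 + p_2·5·q_1 = I, so (p_1 + 5·p_2)·q_1 = I.
Demand: q_1*(p_1,p_2,I) = I/(p_1 + 5·p_2), q_2* = 5·I/(p_1 + 5·p_2).
Here 11 + 5·5 = 36, giving q_1* = 1.1389 and q_2* = 5.6944.
Utility at the optimum: U(1.1389, 5.6944) = 5.6944.

V = 5.6944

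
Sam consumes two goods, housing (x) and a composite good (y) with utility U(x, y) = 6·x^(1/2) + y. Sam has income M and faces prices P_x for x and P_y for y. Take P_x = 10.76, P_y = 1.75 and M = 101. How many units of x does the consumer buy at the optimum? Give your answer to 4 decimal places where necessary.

x* = 0.2381

Utility is quasi-linear in y; the FOC for x is 3/√x = P_x/P_y.
Solve: √x = 3·P_y/P_x, so x*(P_x,P_y) = (3·P_y/P_x)², and y* = (M − P_x·x*)/P_y.
Plugging in: x* = (3·1.75/10.76)² = 0.2381.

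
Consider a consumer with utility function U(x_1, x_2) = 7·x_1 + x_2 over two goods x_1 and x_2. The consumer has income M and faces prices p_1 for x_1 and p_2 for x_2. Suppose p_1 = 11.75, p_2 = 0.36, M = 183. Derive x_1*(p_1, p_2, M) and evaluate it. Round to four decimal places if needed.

Perfect substitutes: compare marginal utility per dollar. 7/p_1 vs 1/p_2 → 0.5957 vs 2.7778.
x_2 gives more utility per dollar, so spend all income on x_2: x_2* = M/p_2, x_1* = 0.
Numerically: x_1* = 0, x_2* = 508.3333.

x_1* = 0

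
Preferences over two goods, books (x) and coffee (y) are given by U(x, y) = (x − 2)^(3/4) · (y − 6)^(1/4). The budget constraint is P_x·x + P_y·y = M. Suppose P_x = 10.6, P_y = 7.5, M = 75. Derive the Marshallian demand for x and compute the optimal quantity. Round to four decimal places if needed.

x* = 2.6226

This is Cobb-Douglas in (x−2, y−6): tangency gives 0.75·P_y·(y−6) = 0.25·P_x·(x−2).
After buying the subsistence bundle (2, 6), a share 0.75 of the remaining income goes to x: x* = 2 + 0.75·(M − 2P_x − 6P_y)/P_x.
Discretionary income = 75 − 2·10.6 − 6·7.5 = 8.8; x* = 2 + 0.75·8.8/10.6 = 2.6226.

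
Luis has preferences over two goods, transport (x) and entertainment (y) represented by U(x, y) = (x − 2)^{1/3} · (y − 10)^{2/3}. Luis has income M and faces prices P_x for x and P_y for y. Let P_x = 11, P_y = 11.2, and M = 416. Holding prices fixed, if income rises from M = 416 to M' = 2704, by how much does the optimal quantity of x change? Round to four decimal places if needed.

Δx* = 69.3333

Let x' = x−2, y' = y−10. MRS = (1/2)·y'/x' = P_x/P_y.
Substituting into the budget: x* = 2 + 1/3·(M − 2·P_x − 10·P_y)/P_x, and y* = 10 + 2/3·(…)/P_y.
Discretionary income = 416 − 2·11 − 10·11.2 = 282; x* = 2 + 1/3·282/11 = 10.5455.
At M' = 2704: x* = 79.8788. Change: 79.8788 − 10.5455 = 69.3333.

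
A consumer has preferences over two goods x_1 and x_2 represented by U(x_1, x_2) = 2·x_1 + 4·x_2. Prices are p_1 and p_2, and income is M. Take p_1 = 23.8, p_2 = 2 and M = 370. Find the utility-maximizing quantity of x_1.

x_1* = 0

Perfect substitutes: compare marginal utility per dollar. 2/p_1 vs 4/p_2 → 0.084 vs 2.
x_2 gives more utility per dollar, so spend all income on x_2: x_2* = M/p_2, x_1* = 0.
Numerically: x_1* = 0, x_2* = 185.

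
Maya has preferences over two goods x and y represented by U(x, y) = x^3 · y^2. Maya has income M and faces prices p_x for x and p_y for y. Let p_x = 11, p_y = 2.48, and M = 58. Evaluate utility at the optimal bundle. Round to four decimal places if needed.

The MRS is (3/2)·y/x. Set MRS = p_x/p_y.
Rearranging, p_y·y = (2/3)·p_x·x. Substituting into the budget gives p_x·x·(1 + (2/3)) = M.
Demand: x*(p_x,p_y,M) = 0.6·M/p_x and y* = 0.4·M/p_y.
At p_x=11, p_y=2.48, M=58: x* = 0.6·58/11 = 3.1636, y* = 9.3548.
Utility at the optimum: U(3.1636, 9.3548) = 2770.9729.

V = 2770.9729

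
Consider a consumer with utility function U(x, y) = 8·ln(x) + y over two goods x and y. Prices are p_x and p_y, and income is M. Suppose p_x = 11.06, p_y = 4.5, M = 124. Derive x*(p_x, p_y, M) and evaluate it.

So x*(p_x,p_y) = 8·p_y/p_x, independent of income; and y* = (M − 8·p_y)/p_y.
At the given prices: x* = 8·4.5/11.06 = 3.255.

x* = 3.255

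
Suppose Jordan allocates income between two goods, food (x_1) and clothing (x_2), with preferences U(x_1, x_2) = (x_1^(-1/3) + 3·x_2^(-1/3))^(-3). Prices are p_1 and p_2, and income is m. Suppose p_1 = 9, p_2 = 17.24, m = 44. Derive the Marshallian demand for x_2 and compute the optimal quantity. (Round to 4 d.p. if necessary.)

MRS = MU_x_1/MU_x_2 = (1/3)·(x_2/x_1)^(4/3). Set equal to p_1/p_2.
Hence x_2/x_1 = (3·p_1/p_2)^(1/(4/3)), i.e. raised to the 0.75 power.
With the ratio pinned down, the budget gives x_1* = m/(p_1 + p_2·(x_2/x_1)) and x_2* = (x_2/x_1)·x_1*.
Numerically x_2/x_1 = 1.399974, so x_1* = 44/(9 + 17.24·1.399974) = 1.3279 and x_2* = 1.399974·1.3279 = 1.859.

x_2* = 1.859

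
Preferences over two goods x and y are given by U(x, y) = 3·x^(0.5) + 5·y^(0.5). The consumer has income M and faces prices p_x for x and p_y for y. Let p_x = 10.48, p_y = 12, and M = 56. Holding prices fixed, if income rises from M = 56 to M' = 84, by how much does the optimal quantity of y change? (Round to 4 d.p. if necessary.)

MU_x ∝ 3·x^(-0.5), MU_y ∝ 5·y^(-0.5), so MRS = (3/5)·(y/x)^(0.5) = p_x/p_y.
Solve for the ratio: y/x = [(5/3)·p_x/p_y]^(2).
With the ratio pinned down, the budget gives x* = M/(p_x + p_y·(y/x)) and y* = (y/x)·x*.
Numerically y/x = 2.118642, so x* = 56/(10.48 + 12·2.118642) = 1.5597 and y* = 2.118642·1.5597 = 3.3045.
At M' = 84: y* = 4.9568. Change: 4.9568 − 3.3045 = 1.6523.

Δy* = 1.6523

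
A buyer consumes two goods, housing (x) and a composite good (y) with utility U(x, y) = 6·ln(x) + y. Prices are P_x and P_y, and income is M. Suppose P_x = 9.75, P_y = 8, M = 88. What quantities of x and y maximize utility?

Set MRS = P_x/P_y: (6/x)/1 = P_x/P_y.
So x*(P_x,P_y) = 6·P_y/P_x, independent of income; and y* = (M − 6·P_y)/P_y.
At the given prices: x* = 6·8/9.75 = 4.9231, and y* = 5.

x* = 4.9231, y* = 5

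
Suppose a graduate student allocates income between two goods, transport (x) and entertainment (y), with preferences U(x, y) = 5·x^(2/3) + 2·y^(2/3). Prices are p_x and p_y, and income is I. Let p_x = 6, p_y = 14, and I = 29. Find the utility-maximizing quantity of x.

MU_x ∝ 5·x^(-1/3), MU_y ∝ 2·y^(-1/3), so MRS = (5/2)·(y/x)^(1/3) = p_x/p_y.
Solve for the ratio: y/x = [(2/5)·p_x/p_y]^(3).
Substitute y = (y/x)·x into the budget: x* = I/(p_x + p_y·(y/x)).
Numerically y/x = 0.005038, so x* = 29/(6 + 14·0.005038) = 4.7772.

x* = 4.7772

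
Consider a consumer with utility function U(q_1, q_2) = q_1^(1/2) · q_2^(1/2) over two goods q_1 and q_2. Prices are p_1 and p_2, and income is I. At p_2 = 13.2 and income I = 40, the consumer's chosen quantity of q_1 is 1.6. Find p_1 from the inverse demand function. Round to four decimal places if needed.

MU_q_1/MU_q_2 = (0.5·q_2)/(0.5·q_1); tangency sets this equal to p_1/p_2.
So 0.5·p_2·q_2 = 0.5·p_1·q_1; combined with the budget, a share 0.5 of income goes to q_1.
Demand: q_1*(p_1,p_2,I) = 0.5·I/p_1 and q_2* = 0.5·I/p_2.
Set q_1* = 1.6 in the demand function and solve for p_1: p_1 = 12.5.

p_1 = 12.5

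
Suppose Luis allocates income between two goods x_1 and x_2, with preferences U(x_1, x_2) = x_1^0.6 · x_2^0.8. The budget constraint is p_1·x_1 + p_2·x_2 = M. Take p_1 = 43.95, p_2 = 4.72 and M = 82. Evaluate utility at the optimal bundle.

V = 5.4852

Tangency: MRS = (3/4)·x_2/x_1 = p_1/p_2.
So 0.6·p_2·x_2 = 0.8·p_1·x_1; combined with the budget, a share 3/7 of income goes to x_1.
Demand: x_1*(p_1,p_2,M) = 3/7·M/p_1 and x_2* = 4/7·M/p_2.
At p_1=43.95, p_2=4.72, M=82: x_1* = 3/7·82/43.95 = 0.7996, x_2* = 9.9274.
Utility at the optimum: U(0.7996, 9.9274) = 5.4852.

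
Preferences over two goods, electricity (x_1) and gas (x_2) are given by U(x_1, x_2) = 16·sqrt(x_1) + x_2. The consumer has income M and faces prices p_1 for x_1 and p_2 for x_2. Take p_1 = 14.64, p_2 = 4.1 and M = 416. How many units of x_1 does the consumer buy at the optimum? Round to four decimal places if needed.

x_1* = 5.0196

Set MRS = p_1/p_2: 8·x_1^(−1/2) = p_1/p_2.
Thus x_1* = (8·p_2/p_1)² — independent of M — with the rest of income spent on x_2.
Plugging in: x_1* = (8·4.1/14.64)² = 5.0196.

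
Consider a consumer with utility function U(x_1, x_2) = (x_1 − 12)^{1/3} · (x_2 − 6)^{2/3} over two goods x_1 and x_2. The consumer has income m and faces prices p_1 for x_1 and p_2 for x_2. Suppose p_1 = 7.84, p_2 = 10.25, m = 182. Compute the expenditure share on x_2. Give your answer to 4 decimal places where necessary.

share on x_2 = 0.4347

Substituting into the budget: x_1* = 12 + 1/3·(m − 12·p_1 − 6·p_2)/p_1, and x_2* = 6 + 2/3·(…)/p_2.
Discretionary income = 182 − 12·7.84 − 6·10.25 = 26.42; x_1* = 12 + 1/3·26.42/7.84 = 13.1233; x_2* = 6 + 2/3·26.42/10.25 = 7.7184.
Expenditure on x_2: 10.25·7.7184 = 79.1133; share = 0.4347.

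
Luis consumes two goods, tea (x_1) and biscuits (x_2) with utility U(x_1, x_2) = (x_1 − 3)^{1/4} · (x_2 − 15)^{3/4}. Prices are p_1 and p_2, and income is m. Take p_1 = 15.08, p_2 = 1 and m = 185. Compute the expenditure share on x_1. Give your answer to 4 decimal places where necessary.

share on x_1 = 0.4131

After buying the subsistence bundle (3, 15), a share 0.25 of the remaining income goes to x_1: x_1* = 3 + 0.25·(m − 3p_1 − 15p_2)/p_1.
Discretionary income = 185 − 3·15.08 − 15·1 = 124.76; x_1* = 3 + 0.25·124.76/15.08 = 5.0683; x_2* = 15 + 0.75·124.76/1 = 108.57.
Expenditure on x_1: 15.08·5.0683 = 76.43; share = 0.4131.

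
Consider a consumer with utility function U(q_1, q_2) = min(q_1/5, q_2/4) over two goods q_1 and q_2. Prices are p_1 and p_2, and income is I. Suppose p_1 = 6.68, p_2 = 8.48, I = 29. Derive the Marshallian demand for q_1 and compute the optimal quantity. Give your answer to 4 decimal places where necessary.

q_1* = 2.1539

Leontief preferences: the optimum is at the kink where q_1/5 = q_2/4, i.e. q_2 = (4/5)·q_1.
Budget: p_1·q_1 + p_2·(4/5)·q_1 = I, so (5·p_1 + 4·p_2)·q_1 = 5·I.
Demand: q_1*(p_1,p_2,I) = 5·I/(5·p_1 + 4·p_2), q_2* = 4·I/(5·p_1 + 4·p_2).
Here 5·6.68 + 4·8.48 = 67.32, giving q_1* = 2.1539.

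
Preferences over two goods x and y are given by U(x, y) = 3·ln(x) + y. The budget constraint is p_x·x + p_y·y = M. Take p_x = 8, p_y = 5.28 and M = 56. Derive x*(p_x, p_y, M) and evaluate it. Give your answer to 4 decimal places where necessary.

Set MRS = p_x/p_y: (3/x)/1 = p_x/p_y.
So x*(p_x,p_y) = 3·p_y/p_x, independent of income; and y* = (M − 3·p_y)/p_y.
At the given prices: x* = 3·5.28/8 = 1.98.

x* = 1.98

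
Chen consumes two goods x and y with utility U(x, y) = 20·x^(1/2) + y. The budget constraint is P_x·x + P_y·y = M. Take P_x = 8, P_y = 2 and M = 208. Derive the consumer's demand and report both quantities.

Utility is quasi-linear in y; the FOC for x is 10/√x = P_x/P_y.
Thus x* = (10·P_y/P_x)² — independent of M — with the rest of income spent on y.
Plugging in: x* = (10·2/8)² = 6.25, y* = 79.

x* = 6.25, y* = 79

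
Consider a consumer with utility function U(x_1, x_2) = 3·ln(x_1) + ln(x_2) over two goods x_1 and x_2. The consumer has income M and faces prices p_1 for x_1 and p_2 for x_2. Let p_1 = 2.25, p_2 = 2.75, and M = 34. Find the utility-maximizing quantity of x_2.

The MRS is 3·x_2/x_1. Set MRS = p_1/p_2.
Rearranging, p_2·x_2 = (1/3)·p_1·x_1. Substituting into the budget gives p_1·x_1·(1 + (1/3)) = M.
Demand: x_1*(p_1,p_2,M) = 0.75·M/p_1 and x_2* = 0.25·M/p_2.
At p_1=2.25, p_2=2.75, M=34: x_2* = 0.25·34/2.75 = 3.0909.

x_2* = 3.0909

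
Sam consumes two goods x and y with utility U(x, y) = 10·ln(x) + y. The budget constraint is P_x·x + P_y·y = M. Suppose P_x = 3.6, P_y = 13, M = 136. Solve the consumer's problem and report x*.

x* = 36.1111

Set MRS = P_x/P_y: (10/x)/1 = P_x/P_y.
So x*(P_x,P_y) = 10·P_y/P_x, independent of income; and y* = (M − 10·P_y)/P_y.
At the given prices: x* = 10·13/3.6 = 36.1111.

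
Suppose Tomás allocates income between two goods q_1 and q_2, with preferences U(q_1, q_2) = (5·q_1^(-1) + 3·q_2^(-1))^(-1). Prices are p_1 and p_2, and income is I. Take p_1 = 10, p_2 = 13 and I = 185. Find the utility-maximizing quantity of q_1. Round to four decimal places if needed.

q_1* = 9.8238

From the CES first-order condition, (5/3)·(q_2/q_1)^(2) = p_1/p_2.
Solve for the ratio: q_2/q_1 = [(3/5)·p_1/p_2]^(0.5).
Substitute q_2 = (q_2/q_1)·q_1 into the budget: q_1* = I/(p_1 + p_2·(q_2/q_1)).
Numerically q_2/q_1 = 0.679366, so q_1* = 185/(10 + 13·0.679366) = 9.8238.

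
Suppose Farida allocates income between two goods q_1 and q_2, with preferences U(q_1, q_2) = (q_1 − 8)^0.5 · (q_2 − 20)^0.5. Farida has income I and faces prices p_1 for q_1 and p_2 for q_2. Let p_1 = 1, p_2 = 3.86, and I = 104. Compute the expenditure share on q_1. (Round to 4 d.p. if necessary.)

share on q_1 = 0.1673

Let q_1' = q_1−8, q_2' = q_2−20. MRS = q_2'/q_1' = p_1/p_2.
After buying the subsistence bundle (8, 20), a share 0.5 of the remaining income goes to q_1: q_1* = 8 + 0.5·(I − 8p_1 − 20p_2)/p_1.
Discretionary income = 104 − 8·1 − 20·3.86 = 18.8; q_1* = 8 + 0.5·18.8/1 = 17.4; q_2* = 20 + 0.5·18.8/3.86 = 22.4352.
Expenditure on q_1: 1·17.4 = 17.4; share = 0.1673.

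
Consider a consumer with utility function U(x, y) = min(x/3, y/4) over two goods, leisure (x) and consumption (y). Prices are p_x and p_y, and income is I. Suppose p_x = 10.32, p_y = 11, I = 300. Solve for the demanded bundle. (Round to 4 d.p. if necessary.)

x* = 12.0064, y* = 16.0085

With perfect complements, no substitution: consume in ratio x:y = 3:4.
Budget: p_x·x + p_y·(4/3)·x = I, so (3·p_x + 4·p_y)·x = 3·I.
Demand: x*(p_x,p_y,I) = 3·I/(3·p_x + 4·p_y), y* = 4·I/(3·p_x + 4·p_y).
Here 3·10.32 + 4·11 = 74.96, giving x* = 12.0064 and y* = 16.0085.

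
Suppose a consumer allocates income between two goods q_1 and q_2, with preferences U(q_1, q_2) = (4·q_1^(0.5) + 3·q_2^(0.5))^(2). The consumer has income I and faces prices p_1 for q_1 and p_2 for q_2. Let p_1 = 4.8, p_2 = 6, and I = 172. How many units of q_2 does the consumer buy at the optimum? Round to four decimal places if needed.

q_2* = 8.8966

Numerically q_2/q_1 = 0.36, so q_1* = 172/(4.8 + 6·0.36) = 24.7126 and q_2* = 0.36·24.7126 = 8.8966.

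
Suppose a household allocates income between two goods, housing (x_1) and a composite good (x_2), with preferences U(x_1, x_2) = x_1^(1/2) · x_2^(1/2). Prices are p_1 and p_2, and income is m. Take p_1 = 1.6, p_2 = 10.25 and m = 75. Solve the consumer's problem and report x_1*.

x_1* = 23.4375

At p_1=1.6, p_2=10.25, m=75: x_1* = 0.5·75/1.6 = 23.4375.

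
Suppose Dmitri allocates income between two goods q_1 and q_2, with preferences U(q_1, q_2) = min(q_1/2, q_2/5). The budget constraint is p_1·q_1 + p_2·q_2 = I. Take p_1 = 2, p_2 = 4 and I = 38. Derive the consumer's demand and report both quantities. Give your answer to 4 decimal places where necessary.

q_1* = 3.1667, q_2* = 7.9167

Leontief preferences: the optimum is at the kink where q_1/2 = q_2/5, i.e. q_2 = (5/2)·q_1.
Budget: p_1·q_1 + p_2·(5/2)·q_1 = I, so (2·p_1 + 5·p_2)·q_1 = 2·I.
Demand: q_1*(p_1,p_2,I) = 2·I/(2·p_1 + 5·p_2), q_2* = 5·I/(2·p_1 + 5·p_2).
Here 2·2 + 5·4 = 24, giving q_1* = 3.1667 and q_2* = 7.9167.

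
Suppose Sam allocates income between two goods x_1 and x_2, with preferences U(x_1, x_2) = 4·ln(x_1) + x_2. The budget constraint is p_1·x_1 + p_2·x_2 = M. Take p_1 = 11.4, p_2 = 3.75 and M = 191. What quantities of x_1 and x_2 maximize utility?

x_1* = 1.3158, x_2* = 46.9333

So x_1*(p_1,p_2) = 4·p_2/p_1, independent of income; and x_2* = (M − 4·p_2)/p_2.
At the given prices: x_1* = 4·3.75/11.4 = 1.3158, and x_2* = 46.9333.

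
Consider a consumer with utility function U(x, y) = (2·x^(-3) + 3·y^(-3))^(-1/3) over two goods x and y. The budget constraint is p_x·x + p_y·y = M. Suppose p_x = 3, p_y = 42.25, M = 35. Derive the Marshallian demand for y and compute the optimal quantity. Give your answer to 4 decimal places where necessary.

y* = 0.7368

Substitute y = (y/x)·x into the budget: x* = M/(p_x + p_y·(y/x)).
Numerically y/x = 0.571277, so x* = 35/(3 + 42.25·0.571277) = 1.2898 and y* = 0.571277·1.2898 = 0.7368.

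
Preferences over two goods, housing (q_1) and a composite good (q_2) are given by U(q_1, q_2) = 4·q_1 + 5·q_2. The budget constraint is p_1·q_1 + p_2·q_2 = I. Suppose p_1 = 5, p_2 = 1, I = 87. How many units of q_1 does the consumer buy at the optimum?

Linear utility — the consumer picks whichever good has higher MU/price: 4/5 = 0.8 vs 5/1 = 5.
q_2 gives more utility per dollar, so spend all income on q_2: q_2* = I/p_2, q_1* = 0.
Numerically: q_1* = 0, q_2* = 87.

q_1* = 0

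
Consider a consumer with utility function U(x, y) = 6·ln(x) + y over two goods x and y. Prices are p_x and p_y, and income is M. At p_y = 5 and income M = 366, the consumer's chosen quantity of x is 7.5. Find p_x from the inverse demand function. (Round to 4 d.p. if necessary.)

p_x = 4

MU_x = 6/x, MU_y = 1. Tangency: 6/x = p_x/p_y.
So x*(p_x,p_y) = 6·p_y/p_x, independent of income; and y* = (M − 6·p_y)/p_y.
Set x* = 7.5 in the demand function and solve for p_x: p_x = 4.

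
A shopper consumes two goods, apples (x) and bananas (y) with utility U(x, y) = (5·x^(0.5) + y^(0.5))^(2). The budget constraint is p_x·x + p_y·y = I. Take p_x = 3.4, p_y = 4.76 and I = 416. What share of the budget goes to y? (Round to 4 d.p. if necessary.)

From the CES first-order condition, 5·(y/x)^(0.5) = p_x/p_y.
Hence y/x = ((1/5)·p_x/p_y)^(1/(0.5)), i.e. raised to the 2 power.
Substitute y = (y/x)·x into the budget: x* = I/(p_x + p_y·(y/x)).
Numerically y/x = 0.020408, so x* = 416/(3.4 + 4.76·0.020408) = 118.9542 and y* = 0.020408·118.9542 = 2.4276.
Expenditure on y: 4.76·2.4276 = 11.5556; share = 0.0278.

share on y = 0.0278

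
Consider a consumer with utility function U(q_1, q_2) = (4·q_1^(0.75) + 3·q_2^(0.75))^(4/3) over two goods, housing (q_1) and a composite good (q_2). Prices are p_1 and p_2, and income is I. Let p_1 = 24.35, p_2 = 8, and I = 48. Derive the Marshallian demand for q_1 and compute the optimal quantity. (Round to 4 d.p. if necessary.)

q_1* = 0.1987

Numerically q_2/q_1 = 27.156948, so q_1* = 48/(24.35 + 8·27.156948) = 0.1987.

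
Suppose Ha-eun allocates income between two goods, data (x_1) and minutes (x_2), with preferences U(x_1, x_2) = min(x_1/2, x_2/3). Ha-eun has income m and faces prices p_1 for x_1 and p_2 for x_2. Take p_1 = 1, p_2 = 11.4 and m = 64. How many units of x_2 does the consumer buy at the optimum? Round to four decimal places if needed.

With perfect complements, no substitution: consume in ratio x_1:x_2 = 2:3.
Budget: p_1·x_1 + p_2·(3/2)·x_1 = m, so (2·p_1 + 3·p_2)·x_1 = 2·m.
Demand: x_1*(p_1,p_2,m) = 2·m/(2·p_1 + 3·p_2), x_2* = 3·m/(2·p_1 + 3·p_2).
Here 2·1 + 3·11.4 = 36.2, giving x_2* = 5.3039.

x_2* = 5.3039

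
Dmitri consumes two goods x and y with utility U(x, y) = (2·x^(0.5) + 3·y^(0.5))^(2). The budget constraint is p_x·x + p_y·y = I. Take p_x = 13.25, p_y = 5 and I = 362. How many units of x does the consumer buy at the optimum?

x* = 3.924

Substitute y = (y/x)·x into the budget: x* = I/(p_x + p_y·(y/x)).
Numerically y/x = 15.800625, so x* = 362/(13.25 + 5·15.800625) = 3.924.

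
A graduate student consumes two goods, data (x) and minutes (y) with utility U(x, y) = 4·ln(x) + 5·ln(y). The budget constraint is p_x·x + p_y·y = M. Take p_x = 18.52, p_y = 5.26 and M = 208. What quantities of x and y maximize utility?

Tangency: MRS = (4/5)·y/x = p_x/p_y.
So 4·p_y·y = 5·p_x·x; combined with the budget, a share 4/9 of income goes to x.
Demand: x*(p_x,p_y,M) = 4/9·M/p_x and y* = 5/9·M/p_y.
At p_x=18.52, p_y=5.26, M=208: x* = 4/9·208/18.52 = 4.9916, y* = 21.9687.

x* = 4.9916, y* = 21.9687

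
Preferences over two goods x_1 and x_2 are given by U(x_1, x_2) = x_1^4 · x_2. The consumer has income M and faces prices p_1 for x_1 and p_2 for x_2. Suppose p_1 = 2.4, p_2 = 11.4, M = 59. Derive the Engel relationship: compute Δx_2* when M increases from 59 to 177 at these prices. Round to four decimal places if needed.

Δx_2* = 2.0702

Tangency: MRS = 4·x_2/x_1 = p_1/p_2.
So 4·p_2·x_2 = p_1·x_1; combined with the budget, a share 0.8 of income goes to x_1.
Demand: x_1*(p_1,p_2,M) = 0.8·M/p_1 and x_2* = 0.2·M/p_2.
At p_1=2.4, p_2=11.4, M=59: x_2* = 0.2·59/11.4 = 1.0351.
At M' = 177: x_2* = 3.1053. Change: 3.1053 − 1.0351 = 2.0702.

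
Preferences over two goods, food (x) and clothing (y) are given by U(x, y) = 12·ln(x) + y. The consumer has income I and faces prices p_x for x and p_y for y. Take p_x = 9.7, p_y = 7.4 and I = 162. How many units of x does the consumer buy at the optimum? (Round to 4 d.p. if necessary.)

Set MRS = p_x/p_y: (12/x)/1 = p_x/p_y.
So x*(p_x,p_y) = 12·p_y/p_x, independent of income; and y* = (I − 12·p_y)/p_y.
At the given prices: x* = 12·7.4/9.7 = 9.1546.

x* = 9.1546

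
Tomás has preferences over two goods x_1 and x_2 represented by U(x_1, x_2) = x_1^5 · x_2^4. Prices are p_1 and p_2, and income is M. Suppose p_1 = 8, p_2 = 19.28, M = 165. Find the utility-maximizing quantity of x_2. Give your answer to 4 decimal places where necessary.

Tangency: MRS = (5/4)·x_2/x_1 = p_1/p_2.
Rearranging, p_2·x_2 = (4/5)·p_1·x_1. Substituting into the budget gives p_1·x_1·(1 + (4/5)) = M.
Demand: x_1*(p_1,p_2,M) = 5/9·M/p_1 and x_2* = 4/9·M/p_2.
At p_1=8, p_2=19.28, M=165: x_2* = 4/9·165/19.28 = 3.8036.

x_2* = 3.8036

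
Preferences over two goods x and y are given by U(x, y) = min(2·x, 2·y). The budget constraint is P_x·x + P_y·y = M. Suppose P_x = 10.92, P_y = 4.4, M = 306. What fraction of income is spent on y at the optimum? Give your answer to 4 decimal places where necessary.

share on y = 0.2872

Leontief preferences: the optimum is at the kink where x/2 = y/2, i.e. y = x.
Budget: P_x·x + P_y·x = M, so (2·P_x + 2·P_y)·x = 2·M.
Demand: x*(P_x,P_y,M) = 2·M/(2·P_x + 2·P_y), y* = 2·M/(2·P_x + 2·P_y).
Here 2·10.92 + 2·4.4 = 30.64, giving x* = 19.9739 and y* = 19.9739.
Expenditure on y: 4.4·19.9739 = 87.8851; share = 0.2872.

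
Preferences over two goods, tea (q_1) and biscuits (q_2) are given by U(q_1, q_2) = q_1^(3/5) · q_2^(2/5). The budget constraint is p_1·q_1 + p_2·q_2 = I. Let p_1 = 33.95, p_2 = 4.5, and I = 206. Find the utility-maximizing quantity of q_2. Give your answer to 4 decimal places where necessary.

q_2* = 18.3111

Demand: q_1*(p_1,p_2,I) = 0.6·I/p_1 and q_2* = 0.4·I/p_2.
At p_1=33.95, p_2=4.5, I=206: q_2* = 0.4·206/4.5 = 18.3111.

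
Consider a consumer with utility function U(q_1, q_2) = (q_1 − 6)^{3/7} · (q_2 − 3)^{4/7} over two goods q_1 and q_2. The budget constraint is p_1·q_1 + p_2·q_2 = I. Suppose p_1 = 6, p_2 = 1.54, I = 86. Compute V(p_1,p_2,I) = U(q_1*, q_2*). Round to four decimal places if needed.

V = 8.3106

Substituting into the budget: q_1* = 6 + 3/7·(I − 6·p_1 − 3·p_2)/p_1, and q_2* = 3 + 4/7·(…)/p_2.
Discretionary income = 86 − 6·6 − 3·1.54 = 45.38; q_1* = 6 + 3/7·45.38/6 = 9.2414; q_2* = 3 + 4/7·45.38/1.54 = 19.8386.
Utility at the optimum: U(9.2414, 19.8386) = 8.3106.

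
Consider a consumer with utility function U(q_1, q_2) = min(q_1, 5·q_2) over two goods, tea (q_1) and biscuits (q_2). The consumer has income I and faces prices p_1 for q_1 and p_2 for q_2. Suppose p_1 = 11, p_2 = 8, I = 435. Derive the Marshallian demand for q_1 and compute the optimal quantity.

q_1* = 34.5238

Leontief preferences: the optimum is at the kink where q_1/5 = q_2/1, i.e. q_2 = (1/5)·q_1.
Budget: p_1·q_1 + p_2·(1/5)·q_1 = I, so (5·p_1 + p_2)·q_1 = 5·I.
Demand: q_1*(p_1,p_2,I) = 5·I/(5·p_1 + p_2), q_2* = I/(5·p_1 + p_2).
Here 5·11 + 8 = 63, giving q_1* = 34.5238.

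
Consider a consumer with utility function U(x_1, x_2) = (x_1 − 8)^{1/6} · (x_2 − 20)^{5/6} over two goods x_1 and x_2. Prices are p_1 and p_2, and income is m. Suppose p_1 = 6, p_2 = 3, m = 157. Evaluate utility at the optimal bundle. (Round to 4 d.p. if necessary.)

V = 9.2731

MRS = (1/5)·(x_2−20)/(x_1−8). Tangency with p_1/p_2 gives x_2−20 = 5·(p_1/p_2)·(x_1−8).
After buying the subsistence bundle (8, 20), a share 1/6 of the remaining income goes to x_1: x_1* = 8 + 1/6·(m − 8p_1 − 20p_2)/p_1.
Discretionary income = 157 − 8·6 − 20·3 = 49; x_1* = 8 + 1/6·49/6 = 9.3611; x_2* = 20 + 5/6·49/3 = 33.6111.
Utility at the optimum: U(9.3611, 33.6111) = 9.2731.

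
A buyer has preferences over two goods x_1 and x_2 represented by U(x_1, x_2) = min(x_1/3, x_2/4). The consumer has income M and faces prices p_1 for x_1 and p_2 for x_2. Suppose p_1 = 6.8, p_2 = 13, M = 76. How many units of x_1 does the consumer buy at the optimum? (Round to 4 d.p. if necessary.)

With perfect complements, no substitution: consume in ratio x_1:x_2 = 3:4.
Budget: p_1·x_1 + p_2·(4/3)·x_1 = M, so (3·p_1 + 4·p_2)·x_1 = 3·M.
Demand: x_1*(p_1,p_2,M) = 3·M/(3·p_1 + 4·p_2), x_2* = 4·M/(3·p_1 + 4·p_2).
Here 3·6.8 + 4·13 = 72.4, giving x_1* = 3.1492.

x_1* = 3.1492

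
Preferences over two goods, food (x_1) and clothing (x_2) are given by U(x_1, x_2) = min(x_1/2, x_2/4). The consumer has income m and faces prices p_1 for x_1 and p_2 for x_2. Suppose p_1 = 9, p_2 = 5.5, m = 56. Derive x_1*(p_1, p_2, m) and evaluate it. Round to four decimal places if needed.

x_1* = 2.8

Leontief preferences: the optimum is at the kink where x_1/2 = x_2/4, i.e. x_2 = 2·x_1.
Budget: p_1·x_1 + p_2·2·x_1 = m, so (2·p_1 + 4·p_2)·x_1 = 2·m.
Demand: x_1*(p_1,p_2,m) = 2·m/(2·p_1 + 4·p_2), x_2* = 4·m/(2·p_1 + 4·p_2).
Here 2·9 + 4·5.5 = 40, giving x_1* = 2.8.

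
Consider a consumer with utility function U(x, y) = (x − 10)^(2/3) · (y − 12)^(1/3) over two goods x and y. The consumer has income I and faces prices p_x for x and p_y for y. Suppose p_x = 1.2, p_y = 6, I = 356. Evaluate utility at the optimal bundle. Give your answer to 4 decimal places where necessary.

Let x' = x−10, y' = y−12. MRS = 2·y'/x' = p_x/p_y.
Substituting into the budget: x* = 10 + 2/3·(I − 10·p_x − 12·p_y)/p_x, and y* = 12 + 1/3·(…)/p_y.
Discretionary income = 356 − 10·1.2 − 12·6 = 272; x* = 10 + 2/3·272/1.2 = 161.1111; y* = 12 + 1/3·272/6 = 27.1111.
Utility at the optimum: U(161.1111, 27.1111) = 70.1396.

V = 70.1396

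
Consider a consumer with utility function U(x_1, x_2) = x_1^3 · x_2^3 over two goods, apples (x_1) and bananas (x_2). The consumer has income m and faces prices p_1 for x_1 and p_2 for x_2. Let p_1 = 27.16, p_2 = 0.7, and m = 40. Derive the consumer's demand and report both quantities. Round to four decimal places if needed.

x_1* = 0.7364, x_2* = 28.5714

Tangency: MRS = x_2/x_1 = p_1/p_2.
So 3·p_2·x_2 = 3·p_1·x_1; combined with the budget, a share 0.5 of income goes to x_1.
Demand: x_1*(p_1,p_2,m) = 0.5·m/p_1 and x_2* = 0.5·m/p_2.
At p_1=27.16, p_2=0.7, m=40: x_1* = 0.5·40/27.16 = 0.7364, x_2* = 28.5714.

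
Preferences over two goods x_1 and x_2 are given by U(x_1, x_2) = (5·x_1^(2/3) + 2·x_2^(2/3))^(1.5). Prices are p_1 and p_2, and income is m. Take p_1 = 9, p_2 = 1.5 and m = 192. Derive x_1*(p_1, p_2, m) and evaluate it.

Substitute x_2 = (x_2/x_1)·x_1 into the budget: x_1* = m/(p_1 + p_2·(x_2/x_1)).
Numerically x_2/x_1 = 13.824, so x_1* = 192/(9 + 1.5·13.824) = 6.4568.

x_1* = 6.4568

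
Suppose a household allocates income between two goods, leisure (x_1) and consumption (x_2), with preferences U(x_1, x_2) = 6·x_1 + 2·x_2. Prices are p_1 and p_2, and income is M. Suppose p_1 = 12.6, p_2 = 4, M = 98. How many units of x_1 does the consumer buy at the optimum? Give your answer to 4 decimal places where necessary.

x_1* = 0

Perfect substitutes: compare marginal utility per dollar. 6/p_1 vs 2/p_2 → 0.4762 vs 0.5.
x_2 gives more utility per dollar, so spend all income on x_2: x_2* = M/p_2, x_1* = 0.
Numerically: x_1* = 0, x_2* = 24.5.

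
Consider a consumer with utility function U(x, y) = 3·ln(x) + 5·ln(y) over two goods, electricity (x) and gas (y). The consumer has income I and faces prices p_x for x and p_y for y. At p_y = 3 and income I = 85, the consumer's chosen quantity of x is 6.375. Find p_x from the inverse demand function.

p_x = 5

MU_x/MU_y = (3·y)/(5·x); tangency sets this equal to p_x/p_y.
So 3·p_y·y = 5·p_x·x; combined with the budget, a share 0.375 of income goes to x.
Demand: x*(p_x,p_y,I) = 0.375·I/p_x and y* = 0.625·I/p_y.
Set x* = 6.375 in the demand function and solve for p_x: p_x = 5.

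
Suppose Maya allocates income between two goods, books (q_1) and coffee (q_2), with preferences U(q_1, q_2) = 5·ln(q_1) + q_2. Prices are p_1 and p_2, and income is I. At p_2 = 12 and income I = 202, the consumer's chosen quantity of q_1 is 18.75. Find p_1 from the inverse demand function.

MU_q_1 = 5/q_1, MU_q_2 = 1. Tangency: 5/q_1 = p_1/p_2.
So q_1*(p_1,p_2) = 5·p_2/p_1, independent of income; and q_2* = (I − 5·p_2)/p_2.
Set q_1* = 18.75 in the demand function and solve for p_1: p_1 = 3.2.

p_1 = 3.2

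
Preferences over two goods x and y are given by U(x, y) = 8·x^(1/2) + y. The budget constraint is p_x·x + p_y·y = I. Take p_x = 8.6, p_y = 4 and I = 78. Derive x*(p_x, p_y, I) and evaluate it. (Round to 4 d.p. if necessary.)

Utility is quasi-linear in y; the FOC for x is 4/√x = p_x/p_y.
Solve: √x = 4·p_y/p_x, so x*(p_x,p_y) = (4·p_y/p_x)², and y* = (I − p_x·x*)/p_y.
Plugging in: x* = (4·4/8.6)² = 3.4613.

x* = 3.4613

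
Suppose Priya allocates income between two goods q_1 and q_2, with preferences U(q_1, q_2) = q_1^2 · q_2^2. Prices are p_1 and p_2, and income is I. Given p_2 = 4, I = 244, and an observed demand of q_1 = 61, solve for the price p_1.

Tangency: MRS = q_2/q_1 = p_1/p_2.
Rearranging, p_2·q_2 = p_1·q_1. Substituting into the budget gives p_1·q_1·(1 + 1) = I.
Demand: q_1*(p_1,p_2,I) = 0.5·I/p_1 and q_2* = 0.5·I/p_2.
Set q_1* = 61 in the demand function and solve for p_1: p_1 = 2.

p_1 = 2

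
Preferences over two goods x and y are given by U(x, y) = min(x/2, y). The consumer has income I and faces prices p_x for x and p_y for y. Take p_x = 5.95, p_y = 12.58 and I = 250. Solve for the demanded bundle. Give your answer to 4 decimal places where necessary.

Here 2·5.95 + 12.58 = 24.48, giving x* = 20.4248 and y* = 10.2124.

x* = 20.4248, y* = 10.2124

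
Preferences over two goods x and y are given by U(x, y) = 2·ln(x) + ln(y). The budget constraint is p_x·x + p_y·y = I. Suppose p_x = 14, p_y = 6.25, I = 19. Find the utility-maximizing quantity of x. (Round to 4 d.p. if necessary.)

x* = 0.9048

Tangency: MRS = 2·y/x = p_x/p_y.
So 2·p_y·y = p_x·x; combined with the budget, a share 2/3 of income goes to x.
Demand: x*(p_x,p_y,I) = 2/3·I/p_x and y* = 1/3·I/p_y.
At p_x=14, p_y=6.25, I=19: x* = 2/3·19/14 = 0.9048.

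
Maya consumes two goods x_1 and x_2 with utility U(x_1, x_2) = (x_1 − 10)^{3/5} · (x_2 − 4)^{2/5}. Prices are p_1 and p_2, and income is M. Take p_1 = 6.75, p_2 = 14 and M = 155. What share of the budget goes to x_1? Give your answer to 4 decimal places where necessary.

share on x_1 = 0.5574

Discretionary income = 155 − 10·6.75 − 4·14 = 31.5; x_1* = 10 + 0.6·31.5/6.75 = 12.8; x_2* = 4 + 0.4·31.5/14 = 4.9.
Expenditure on x_1: 6.75·12.8 = 86.4; share = 0.5574.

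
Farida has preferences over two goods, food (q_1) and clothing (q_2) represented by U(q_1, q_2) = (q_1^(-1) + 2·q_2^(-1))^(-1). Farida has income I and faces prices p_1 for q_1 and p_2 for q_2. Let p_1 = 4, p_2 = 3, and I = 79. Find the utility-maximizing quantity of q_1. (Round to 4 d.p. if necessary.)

From the CES first-order condition, (1/2)·(q_2/q_1)^(2) = p_1/p_2.
Solve for the ratio: q_2/q_1 = [2·p_1/p_2]^(0.5).
With the ratio pinned down, the budget gives q_1* = I/(p_1 + p_2·(q_2/q_1)) and q_2* = (q_2/q_1)·q_1*.
Numerically q_2/q_1 = 1.632993, so q_1* = 79/(4 + 3·1.632993) = 8.8774.

q_1* = 8.8774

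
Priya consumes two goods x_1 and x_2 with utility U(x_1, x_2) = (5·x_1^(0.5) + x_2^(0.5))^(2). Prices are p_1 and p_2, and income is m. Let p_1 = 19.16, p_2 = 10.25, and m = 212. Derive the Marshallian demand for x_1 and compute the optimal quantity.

MRS = MU_x_1/MU_x_2 = 5·(x_2/x_1)^(0.5). Set equal to p_1/p_2.
Solve for the ratio: x_2/x_1 = [(1/5)·p_1/p_2]^(2).
With the ratio pinned down, the budget gives x_1* = m/(p_1 + p_2·(x_2/x_1)) and x_2* = (x_2/x_1)·x_1*.
Numerically x_2/x_1 = 0.139767, so x_1* = 212/(19.16 + 10.25·0.139767) = 10.295.

x_1* = 10.295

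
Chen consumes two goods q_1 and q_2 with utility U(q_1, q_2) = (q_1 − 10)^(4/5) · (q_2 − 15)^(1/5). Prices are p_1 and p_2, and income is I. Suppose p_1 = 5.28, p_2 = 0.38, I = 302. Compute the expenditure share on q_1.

After buying the subsistence bundle (10, 15), a share 0.8 of the remaining income goes to q_1: q_1* = 10 + 0.8·(I − 10p_1 − 15p_2)/p_1.
Discretionary income = 302 − 10·5.28 − 15·0.38 = 243.5; q_1* = 10 + 0.8·243.5/5.28 = 46.8939; q_2* = 15 + 0.2·243.5/0.38 = 143.1579.
Expenditure on q_1: 5.28·46.8939 = 247.6; share = 0.8199.

share on q_1 = 0.8199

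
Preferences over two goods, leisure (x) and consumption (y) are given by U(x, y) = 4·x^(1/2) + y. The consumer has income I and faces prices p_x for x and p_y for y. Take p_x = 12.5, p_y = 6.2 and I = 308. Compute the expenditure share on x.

Plugging in: x* = (2·6.2/12.5)² = 0.9841, y* = 47.6934.
Expenditure on x: 12.5·0.9841 = 12.3008; share = 0.0399.

share on x = 0.0399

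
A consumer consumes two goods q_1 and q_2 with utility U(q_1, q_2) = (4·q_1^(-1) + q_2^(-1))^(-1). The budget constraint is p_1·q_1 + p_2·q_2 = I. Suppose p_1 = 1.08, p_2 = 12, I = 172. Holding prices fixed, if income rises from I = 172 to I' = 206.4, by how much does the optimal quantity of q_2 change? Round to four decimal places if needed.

With the ratio pinned down, the budget gives q_1* = I/(p_1 + p_2·(q_2/q_1)) and q_2* = (q_2/q_1)·q_1*.
Numerically q_2/q_1 = 0.15, so q_1* = 172/(1.08 + 12·0.15) = 59.7222 and q_2* = 0.15·59.7222 = 8.9583.
At I' = 206.4: q_2* = 10.75. Change: 10.75 − 8.9583 = 1.7917.

Δq_2* = 1.7917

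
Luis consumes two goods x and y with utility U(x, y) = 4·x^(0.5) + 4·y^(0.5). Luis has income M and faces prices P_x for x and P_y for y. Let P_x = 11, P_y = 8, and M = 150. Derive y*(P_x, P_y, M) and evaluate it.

y* = 10.8553

MRS = MU_x/MU_y = (y/x)^(0.5). Set equal to P_x/P_y.
Solve for the ratio: y/x = [P_x/P_y]^(2).
With the ratio pinned down, the budget gives x* = M/(P_x + P_y·(y/x)) and y* = (y/x)·x*.
Numerically y/x = 1.890625, so x* = 150/(11 + 8·1.890625) = 5.7416 and y* = 1.890625·5.7416 = 10.8553.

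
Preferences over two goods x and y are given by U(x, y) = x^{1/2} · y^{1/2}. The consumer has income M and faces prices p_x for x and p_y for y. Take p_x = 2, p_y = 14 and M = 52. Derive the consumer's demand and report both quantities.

x* = 13, y* = 1.8571

Tangency: MRS = y/x = p_x/p_y.
Rearranging, p_y·y = p_x·x. Substituting into the budget gives p_x·x·(1 + 1) = M.
Demand: x*(p_x,p_y,M) = 0.5·M/p_x and y* = 0.5·M/p_y.
At p_x=2, p_y=14, M=52: x* = 0.5·52/2 = 13, y* = 1.8571.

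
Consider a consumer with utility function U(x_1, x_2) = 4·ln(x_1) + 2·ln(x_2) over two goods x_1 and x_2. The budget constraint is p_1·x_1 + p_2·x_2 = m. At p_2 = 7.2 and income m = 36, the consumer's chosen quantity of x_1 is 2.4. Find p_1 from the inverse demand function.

p_1 = 10

MU_x_1/MU_x_2 = (4·x_2)/(2·x_1); tangency sets this equal to p_1/p_2.
Rearranging, p_2·x_2 = (1/2)·p_1·x_1. Substituting into the budget gives p_1·x_1·(1 + (1/2)) = m.
Demand: x_1*(p_1,p_2,m) = 2/3·m/p_1 and x_2* = 1/3·m/p_2.
Set x_1* = 2.4 in the demand function and solve for p_1: p_1 = 10.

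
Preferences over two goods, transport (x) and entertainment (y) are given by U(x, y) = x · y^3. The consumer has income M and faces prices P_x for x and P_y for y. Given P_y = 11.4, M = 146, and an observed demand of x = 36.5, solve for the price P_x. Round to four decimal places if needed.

P_x = 1

MU_x/MU_y = (y)/(3·x); tangency sets this equal to P_x/P_y.
So P_y·y = 3·P_x·x; combined with the budget, a share 0.25 of income goes to x.
Demand: x*(P_x,P_y,M) = 0.25·M/P_x and y* = 0.75·M/P_y.
Set x* = 36.5 in the demand function and solve for P_x: P_x = 1.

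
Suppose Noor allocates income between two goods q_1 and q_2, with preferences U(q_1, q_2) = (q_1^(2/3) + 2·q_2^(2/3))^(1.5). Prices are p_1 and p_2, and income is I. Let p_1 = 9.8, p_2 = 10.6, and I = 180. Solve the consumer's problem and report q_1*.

q_1* = 2.3434

From the CES first-order condition, (1/2)·(q_2/q_1)^(1/3) = p_1/p_2.
Hence q_2/q_1 = (2·p_1/p_2)^(1/(1/3)), i.e. raised to the 3 power.
Substitute q_2 = (q_2/q_1)·q_1 into the budget: q_1* = I/(p_1 + p_2·(q_2/q_1)).
Numerically q_2/q_1 = 6.321944, so q_1* = 180/(9.8 + 10.6·6.321944) = 2.3434.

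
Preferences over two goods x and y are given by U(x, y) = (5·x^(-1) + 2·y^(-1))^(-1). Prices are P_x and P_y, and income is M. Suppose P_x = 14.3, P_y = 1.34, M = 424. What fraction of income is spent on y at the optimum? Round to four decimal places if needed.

Substitute y = (y/x)·x into the budget: x* = M/(P_x + P_y·(y/x)).
Numerically y/x = 2.066073, so x* = 424/(14.3 + 1.34·2.066073) = 24.841 and y* = 2.066073·24.841 = 51.3234.
Expenditure on y: 1.34·51.3234 = 68.7733; share = 0.1622.

share on y = 0.1622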